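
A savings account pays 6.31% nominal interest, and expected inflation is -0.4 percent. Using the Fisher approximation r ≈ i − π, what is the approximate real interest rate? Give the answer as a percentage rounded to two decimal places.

r ≈ i − π = 6.31% − (-0.4%) = 6.71%.

6.71%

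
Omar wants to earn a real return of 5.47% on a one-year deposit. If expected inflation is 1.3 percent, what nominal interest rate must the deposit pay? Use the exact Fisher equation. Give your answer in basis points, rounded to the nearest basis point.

(1 + i) = (1 + r)(1 + π) = 1.05470 × 1.01300 = 1.0684111
i = 1.0684111 − 1, so the required nominal rate is 684 basis points.

684 basis points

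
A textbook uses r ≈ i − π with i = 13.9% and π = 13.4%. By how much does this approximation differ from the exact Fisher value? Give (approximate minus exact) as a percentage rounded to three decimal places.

Approximate: r ≈ 13.900% − 13.400% = 0.5000%
Exact: (1 + 0.1390)/(1 + 0.1340) − 1 = 0.4409%
Error = 0.5000% − 0.4409% = 0.0591% → 0.059%.

0.059%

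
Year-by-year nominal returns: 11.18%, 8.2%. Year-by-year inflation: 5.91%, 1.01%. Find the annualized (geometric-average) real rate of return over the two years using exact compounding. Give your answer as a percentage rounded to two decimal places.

6.04%

Compound the nominal returns: 1.1118 × 1.0820 = 1.20296760.
Compound inflation: 1.0591 × 1.0101 = 1.06979691.
Deflate: 1.20296760 / 1.06979691 = 1.12448222.
Annualized real rate = 1.12448222^(1/2) − 1 = 6.0416% → 6.04%.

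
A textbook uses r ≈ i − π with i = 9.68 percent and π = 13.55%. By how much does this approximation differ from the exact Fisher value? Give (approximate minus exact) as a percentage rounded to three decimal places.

Approximate: r ≈ 9.680% − 13.550% = -3.8700%
Exact: (1 + 0.0968)/(1 + 0.1355) − 1 = -3.4082%
Error = -3.8700% − (-3.4082%) = -0.4618% → -0.462%.

-0.462%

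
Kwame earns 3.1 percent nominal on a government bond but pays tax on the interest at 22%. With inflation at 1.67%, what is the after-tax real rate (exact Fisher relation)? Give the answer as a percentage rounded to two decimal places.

After-tax nominal return = 3.1% × (1 − 0.22) = 2.4180%.
1 + r = 1.02418 / 1.01670 = 1.007357
After-tax real rate = 1.007357 − 1 → 0.74%.

0.74%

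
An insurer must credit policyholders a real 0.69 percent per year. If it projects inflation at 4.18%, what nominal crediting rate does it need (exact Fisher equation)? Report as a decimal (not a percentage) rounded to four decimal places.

0.0490

(1 + i) = (1 + r)(1 + π) = 1.00690 × 1.04180 = 1.04898842
i = 1.04898842 − 1, so the required nominal rate is 0.0490.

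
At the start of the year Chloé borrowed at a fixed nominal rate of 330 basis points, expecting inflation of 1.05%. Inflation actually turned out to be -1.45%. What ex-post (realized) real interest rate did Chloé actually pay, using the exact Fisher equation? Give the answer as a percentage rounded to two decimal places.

4.82%

Ex-post: (1 + 0.0330)/(1 − 0.0145) − 1 = 4.8199%
So the realized real rate is 4.82%.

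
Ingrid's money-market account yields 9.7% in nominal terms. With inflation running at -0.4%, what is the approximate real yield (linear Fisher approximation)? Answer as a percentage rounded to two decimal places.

r ≈ i − π = 9.7% − (-0.4%) = 10.10%.

10.10%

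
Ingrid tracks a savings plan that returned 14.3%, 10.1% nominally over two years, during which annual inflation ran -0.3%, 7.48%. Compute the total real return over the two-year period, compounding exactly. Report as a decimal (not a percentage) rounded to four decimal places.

0.1744

Nominal growth factor = 1.1430 × 1.1010 = 1.258443
Price-level growth factor = 0.9970 × 1.0748 = 1.071576
Real growth factor = 1.258443 / 1.071576 = 1.174386
Total real return = 1.174386 − 1 → 0.1744.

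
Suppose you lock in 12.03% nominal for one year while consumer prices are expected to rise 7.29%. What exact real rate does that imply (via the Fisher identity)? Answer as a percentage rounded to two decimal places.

4.42%

By the Fisher identity, 1 + r = (1 + i)/(1 + π).
1 + r = 1.12030 / 1.07290 = 1.044179
r = 1.044179 − 1 = 4.4179%, i.e. 4.42%.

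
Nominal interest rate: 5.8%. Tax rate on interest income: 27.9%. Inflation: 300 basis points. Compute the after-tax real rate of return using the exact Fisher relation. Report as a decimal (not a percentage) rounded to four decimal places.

0.0115

After-tax nominal return = 5.8% × (1 − 0.279) = 4.1818%.
1 + r = 1.041818 / 1.03000 = 1.011474
After-tax real rate = 1.011474 − 1 → 0.0115.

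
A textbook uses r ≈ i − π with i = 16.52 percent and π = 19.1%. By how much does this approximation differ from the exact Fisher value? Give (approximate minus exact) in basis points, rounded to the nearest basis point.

Approximate: r ≈ 16.520% − 19.100% = -2.5800%
Exact: (1 + 0.1652)/(1 + 0.1910) − 1 = -2.1662%
Error = -2.5800% − (-2.1662%) = -0.4138% → -41 basis points.

-41 basis points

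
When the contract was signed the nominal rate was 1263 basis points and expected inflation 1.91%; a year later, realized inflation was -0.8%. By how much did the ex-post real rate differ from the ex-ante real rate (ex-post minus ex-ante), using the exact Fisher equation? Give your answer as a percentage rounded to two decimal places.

Ex-ante: (1 + 0.1263)/(1 + 0.0191) − 1 = 10.5191%
Ex-post: (1 + 0.1263)/(1 − 0.0080) − 1 = 13.5383%
Difference (ex-post − ex-ante) = 3.0192% → 3.02%.

3.02%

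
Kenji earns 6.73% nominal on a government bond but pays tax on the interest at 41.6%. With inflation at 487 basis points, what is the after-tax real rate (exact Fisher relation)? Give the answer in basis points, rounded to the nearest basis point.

-90 basis points

After-tax nominal return = 6.73% × (1 − 0.416) = 3.93032%.
1 + r = 1.0393032 / 1.04870 = 0.991040
After-tax real rate = 0.991040 − 1 → -90 basis points.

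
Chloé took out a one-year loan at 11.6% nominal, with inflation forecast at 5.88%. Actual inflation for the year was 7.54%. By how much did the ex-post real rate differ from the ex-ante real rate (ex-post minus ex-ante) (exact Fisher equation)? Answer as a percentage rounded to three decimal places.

-1.627%

Ex-ante: (1 + 0.1160)/(1 + 0.0588) − 1 = 5.4023%
Ex-post: (1 + 0.1160)/(1 + 0.0754) − 1 = 3.7753%
Difference (ex-post − ex-ante) = -1.6270% → -1.627%.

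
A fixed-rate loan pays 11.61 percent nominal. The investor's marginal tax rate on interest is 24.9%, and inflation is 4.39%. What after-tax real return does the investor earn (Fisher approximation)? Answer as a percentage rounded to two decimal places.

After-tax nominal return = 11.61% × (1 − 0.249) = 8.71911%.
r ≈ 8.71911% − 4.39% → 4.33%.

4.33%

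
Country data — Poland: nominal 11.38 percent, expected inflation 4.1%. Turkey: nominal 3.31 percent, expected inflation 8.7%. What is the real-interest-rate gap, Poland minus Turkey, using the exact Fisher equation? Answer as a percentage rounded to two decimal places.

Poland: (1 + 0.1138)/(1 + 0.0410) − 1 = 6.9933%
Turkey: (1 + 0.0331)/(1 + 0.0870) − 1 = -4.9586%
Differential = 6.9933% − (-4.9586%) = 11.9519% → 11.95%.

11.95%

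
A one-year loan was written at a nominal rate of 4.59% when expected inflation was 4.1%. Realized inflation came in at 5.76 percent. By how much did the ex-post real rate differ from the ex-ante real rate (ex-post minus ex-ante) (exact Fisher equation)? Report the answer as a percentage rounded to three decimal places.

Ex-ante: (1 + 0.0459)/(1 + 0.0410) − 1 = 0.4707%
Ex-post: (1 + 0.0459)/(1 + 0.0576) − 1 = -1.1063%
Difference (ex-post − ex-ante) = -1.5770% → -1.577%.

-1.577%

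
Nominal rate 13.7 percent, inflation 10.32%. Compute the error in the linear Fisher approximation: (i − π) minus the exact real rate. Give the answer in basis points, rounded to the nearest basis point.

Approximate: r ≈ 13.700% − 10.320% = 3.3800%
Exact: (1 + 0.1370)/(1 + 0.1032) − 1 = 3.0638%
Error = 3.3800% − 3.0638% = 0.3162% → 32 basis points.

32 basis points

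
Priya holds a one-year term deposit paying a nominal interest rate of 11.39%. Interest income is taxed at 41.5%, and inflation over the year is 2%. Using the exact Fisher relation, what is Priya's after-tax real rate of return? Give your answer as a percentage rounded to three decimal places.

After-tax nominal return = 11.39% × (1 − 0.415) = 6.66315%.
1 + r = 1.0666315 / 1.02000 = 1.045717
After-tax real rate = 1.045717 − 1 → 4.572%.

4.572%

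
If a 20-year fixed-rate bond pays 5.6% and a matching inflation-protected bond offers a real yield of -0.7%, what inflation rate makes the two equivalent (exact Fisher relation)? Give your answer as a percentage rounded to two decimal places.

6.34%

(1 + π) = (1 + i)/(1 + r) = 1.05600 / 0.99300 = 1.063444
Break-even inflation = 1.063444 − 1 → 6.34%.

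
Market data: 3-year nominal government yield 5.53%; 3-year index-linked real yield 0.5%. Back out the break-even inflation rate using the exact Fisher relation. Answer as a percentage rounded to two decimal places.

(1 + π) = (1 + i)/(1 + r) = 1.05530 / 1.00500 = 1.0500498
Break-even inflation = 1.0500498 − 1 → 5.00%.

5.00%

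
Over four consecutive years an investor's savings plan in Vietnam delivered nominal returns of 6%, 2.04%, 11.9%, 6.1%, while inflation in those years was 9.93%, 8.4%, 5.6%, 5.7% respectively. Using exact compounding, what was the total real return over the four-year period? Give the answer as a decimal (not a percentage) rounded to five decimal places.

-0.03453

Compound the nominal returns: 1.0600 × 1.0204 × 1.1190 × 1.0610 = 1.284168.
Compound inflation: 1.0993 × 1.0840 × 1.0560 × 1.0570 = 1.330100.
Deflate: 1.284168 / 1.330100 = 0.965467.
Total real return = 0.965467 − 1 → -0.03453.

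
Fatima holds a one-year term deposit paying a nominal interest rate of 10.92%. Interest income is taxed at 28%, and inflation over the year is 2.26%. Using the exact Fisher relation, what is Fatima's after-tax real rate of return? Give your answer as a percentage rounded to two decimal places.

After-tax nominal return = 10.92% × (1 − 0.28) = 7.8624%.
1 + r = 1.078624 / 1.02260 = 1.054786
After-tax real rate = 1.054786 − 1 → 5.48%.

5.48%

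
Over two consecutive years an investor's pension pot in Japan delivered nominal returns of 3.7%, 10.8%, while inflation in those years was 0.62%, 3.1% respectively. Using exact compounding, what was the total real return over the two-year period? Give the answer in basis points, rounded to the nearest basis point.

Compound the nominal returns: 1.0370 × 1.1080 = 1.148996.
Compound inflation: 1.0062 × 1.0310 = 1.037392.
Deflate: 1.148996 / 1.037392 = 1.107581.
Total real return = 1.107581 − 1 → 1076 basis points.

1076 basis points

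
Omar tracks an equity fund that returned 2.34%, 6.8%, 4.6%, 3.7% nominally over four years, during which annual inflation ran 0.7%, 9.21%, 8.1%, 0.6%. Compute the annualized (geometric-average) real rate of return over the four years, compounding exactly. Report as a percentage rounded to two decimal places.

Compound the nominal returns: 1.0234 × 1.0680 × 1.0460 × 1.0370 = 1.18556974.
Compound inflation: 1.0070 × 1.0921 × 1.0810 × 1.0060 = 1.19595696.
Deflate: 1.18556974 / 1.19595696 = 0.99131472.
Annualized real rate = 0.99131472^(1/4) − 1 = -0.2178% → -0.22%.

-0.22%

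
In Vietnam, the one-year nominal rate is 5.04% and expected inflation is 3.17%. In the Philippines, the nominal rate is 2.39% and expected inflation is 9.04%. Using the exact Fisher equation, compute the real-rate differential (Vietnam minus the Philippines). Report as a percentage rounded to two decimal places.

Vietnam: (1 + 0.0504)/(1 + 0.0317) − 1 = 1.8125%
The Philippines: (1 + 0.0239)/(1 + 0.0904) − 1 = -6.0987%
Differential = 1.8125% − (-6.0987%) = 7.9112% → 7.91%.

7.91%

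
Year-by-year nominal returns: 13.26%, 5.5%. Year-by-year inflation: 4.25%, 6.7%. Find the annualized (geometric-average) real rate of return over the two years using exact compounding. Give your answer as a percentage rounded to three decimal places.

Compound the nominal returns: 1.1326 × 1.0550 = 1.19489300.
Compound inflation: 1.0425 × 1.0670 = 1.11234750.
Deflate: 1.19489300 / 1.11234750 = 1.07420837.
Annualized real rate = 1.07420837^(1/2) − 1 = 3.6440% → 3.644%.

3.644%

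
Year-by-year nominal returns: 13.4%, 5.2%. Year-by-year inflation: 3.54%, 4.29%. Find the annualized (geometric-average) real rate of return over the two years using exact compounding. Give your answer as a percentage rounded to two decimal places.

Nominal growth factor = 1.1340 × 1.0520 = 1.19296800
Price-level growth factor = 1.0354 × 1.0429 = 1.07981866
Real growth factor = 1.19296800 / 1.07981866 = 1.10478550
Annualized real rate = 1.10478550^(1/2) − 1 = 5.1088% → 5.11%.

5.11%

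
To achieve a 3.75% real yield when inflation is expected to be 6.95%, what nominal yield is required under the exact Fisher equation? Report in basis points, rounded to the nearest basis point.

1096 basis points

(1 + i) = (1 + r)(1 + π) = 1.03750 × 1.06950 = 1.10960625
i = 1.10960625 − 1, so the required nominal rate is 1096 basis points.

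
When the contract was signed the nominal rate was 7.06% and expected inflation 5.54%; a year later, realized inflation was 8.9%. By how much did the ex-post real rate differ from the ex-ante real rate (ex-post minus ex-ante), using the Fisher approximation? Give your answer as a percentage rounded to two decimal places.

Ex-ante: 7.06% − 5.54% = 1.520%
Ex-post: 7.06% − 8.9% = -1.840%
Difference (ex-post − ex-ante) = -3.3600% → -3.36%.

-3.36%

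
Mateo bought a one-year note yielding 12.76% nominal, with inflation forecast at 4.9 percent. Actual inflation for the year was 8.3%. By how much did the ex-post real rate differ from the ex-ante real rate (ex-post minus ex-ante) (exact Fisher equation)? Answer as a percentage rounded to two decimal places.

Ex-ante: (1 + 0.1276)/(1 + 0.0490) − 1 = 7.4929%
Ex-post: (1 + 0.1276)/(1 + 0.0830) − 1 = 4.1182%
Difference (ex-post − ex-ante) = -3.3747% → -3.37%.

-3.37%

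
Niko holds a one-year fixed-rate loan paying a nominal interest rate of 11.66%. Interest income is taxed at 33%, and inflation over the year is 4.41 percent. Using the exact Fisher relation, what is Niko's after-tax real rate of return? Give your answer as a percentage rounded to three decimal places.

3.259%

After-tax nominal return = 11.66% × (1 − 0.33) = 7.8122%.
1 + r = 1.078122 / 1.04410 = 1.032585001
After-tax real rate = 1.032585001 − 1 → 3.259%.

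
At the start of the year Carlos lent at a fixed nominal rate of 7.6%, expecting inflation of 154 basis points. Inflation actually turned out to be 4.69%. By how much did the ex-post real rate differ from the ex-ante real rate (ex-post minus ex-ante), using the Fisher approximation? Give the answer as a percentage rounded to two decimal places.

Ex-ante: 7.6% − 1.54% = 6.060%
Ex-post: 7.6% − 4.69% = 2.910%
Difference (ex-post − ex-ante) = -3.1500% → -3.15%.

-3.15%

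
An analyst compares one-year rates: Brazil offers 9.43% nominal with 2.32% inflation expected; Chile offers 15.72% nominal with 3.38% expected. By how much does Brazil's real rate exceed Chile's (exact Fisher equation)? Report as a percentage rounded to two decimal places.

-4.99%

Brazil: (1 + 0.0943)/(1 + 0.0232) − 1 = 6.9488%
Chile: (1 + 0.1572)/(1 + 0.0338) − 1 = 11.9365%
Differential = 6.9488% − 11.9365% = -4.9878% → -4.99%.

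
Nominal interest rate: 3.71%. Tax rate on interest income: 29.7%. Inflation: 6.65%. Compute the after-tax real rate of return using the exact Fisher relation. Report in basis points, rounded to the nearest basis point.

-379 basis points

After-tax nominal return = 3.71% × (1 − 0.297) = 2.60813%.
1 + r = 1.0260813 / 1.06650 = 0.962102
After-tax real rate = 0.962102 − 1 → -379 basis points.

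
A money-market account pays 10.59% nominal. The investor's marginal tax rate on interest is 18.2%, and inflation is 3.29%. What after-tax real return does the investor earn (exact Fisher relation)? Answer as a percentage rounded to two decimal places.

After-tax nominal return = 10.59% × (1 − 0.182) = 8.66262%.
1 + r = 1.0866262 / 1.03290 = 1.052015
After-tax real rate = 1.052015 − 1 → 5.20%.

5.20%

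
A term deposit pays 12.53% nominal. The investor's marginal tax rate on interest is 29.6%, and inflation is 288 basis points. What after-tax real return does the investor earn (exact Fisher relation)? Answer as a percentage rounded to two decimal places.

After-tax nominal return = 12.53% × (1 − 0.296) = 8.82112%.
1 + r = 1.0882112 / 1.02880 = 1.057748
After-tax real rate = 1.057748 − 1 → 5.77%.

5.77%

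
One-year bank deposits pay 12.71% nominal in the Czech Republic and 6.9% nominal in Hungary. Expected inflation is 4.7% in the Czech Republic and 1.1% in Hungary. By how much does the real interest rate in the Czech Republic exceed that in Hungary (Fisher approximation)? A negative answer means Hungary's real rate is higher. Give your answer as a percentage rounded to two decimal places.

2.21%

The Czech Republic: 12.71% − 4.7% = 8.010%
Hungary: 6.9% − 1.1% = 5.800%
Differential = 2.210% → 2.21%.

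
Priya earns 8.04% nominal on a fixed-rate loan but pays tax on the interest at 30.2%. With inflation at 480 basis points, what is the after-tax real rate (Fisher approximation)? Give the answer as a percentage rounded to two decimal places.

After-tax nominal return = 8.04% × (1 − 0.302) = 5.61192%.
r ≈ 5.61192% − 4.8% → 0.81%.

0.81%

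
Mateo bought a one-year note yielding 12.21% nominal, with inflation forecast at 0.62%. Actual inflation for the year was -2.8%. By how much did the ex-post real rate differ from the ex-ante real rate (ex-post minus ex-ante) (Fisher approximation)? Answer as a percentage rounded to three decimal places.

Ex-ante: 12.21% − 0.62% = 11.590%
Ex-post: 12.21% − (-2.8%) = 15.010%
Difference (ex-post − ex-ante) = 3.4200% → 3.420%.

3.420%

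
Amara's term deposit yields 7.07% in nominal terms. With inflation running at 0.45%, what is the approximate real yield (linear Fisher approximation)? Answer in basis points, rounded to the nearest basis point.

r ≈ i − π = 7.07% − 0.45% = 662 basis points.

662 basis points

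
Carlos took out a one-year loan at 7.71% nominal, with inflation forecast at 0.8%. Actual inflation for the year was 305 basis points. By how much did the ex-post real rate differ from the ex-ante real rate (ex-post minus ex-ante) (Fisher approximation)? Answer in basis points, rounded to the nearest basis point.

Ex-ante: 7.71% − 0.8% = 6.910%
Ex-post: 7.71% − 3.05% = 4.660%
Difference (ex-post − ex-ante) = -2.2500% → -225 basis points.

-225 basis points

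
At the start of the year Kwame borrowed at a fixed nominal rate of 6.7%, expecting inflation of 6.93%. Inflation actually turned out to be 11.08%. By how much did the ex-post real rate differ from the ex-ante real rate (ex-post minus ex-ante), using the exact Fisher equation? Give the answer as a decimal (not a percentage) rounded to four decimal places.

-0.0373

Ex-ante: (1 + 0.0670)/(1 + 0.0693) − 1 = -0.2151%
Ex-post: (1 + 0.0670)/(1 + 0.1108) − 1 = -3.9431%
Difference (ex-post − ex-ante) = -3.7280% → -0.0373.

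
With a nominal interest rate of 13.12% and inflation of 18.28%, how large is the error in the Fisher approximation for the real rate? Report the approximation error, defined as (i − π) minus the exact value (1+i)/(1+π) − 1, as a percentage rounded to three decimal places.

-0.797%

Approximate: r ≈ 13.120% − 18.280% = -5.1600%
Exact: (1 + 0.1312)/(1 + 0.1828) − 1 = -4.36253%
Error = -5.1600% − (-4.36253%) = -0.79747% → -0.797%.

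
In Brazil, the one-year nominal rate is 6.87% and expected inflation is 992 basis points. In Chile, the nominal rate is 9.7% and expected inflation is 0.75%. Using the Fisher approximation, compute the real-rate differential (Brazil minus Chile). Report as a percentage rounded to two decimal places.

Brazil: 6.87% − 9.92% = -3.050%
Chile: 9.7% − 0.75% = 8.950%
Differential = -12.000% → -12.00%.

-12.00%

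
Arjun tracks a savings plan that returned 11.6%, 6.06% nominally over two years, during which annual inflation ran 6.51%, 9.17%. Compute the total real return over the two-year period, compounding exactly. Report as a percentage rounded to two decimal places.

Nominal growth factor = 1.1160 × 1.0606 = 1.183630
Price-level growth factor = 1.0651 × 1.0917 = 1.162770
Real growth factor = 1.183630 / 1.162770 = 1.017940
Total real return = 1.017940 − 1 → 1.79%.

1.79%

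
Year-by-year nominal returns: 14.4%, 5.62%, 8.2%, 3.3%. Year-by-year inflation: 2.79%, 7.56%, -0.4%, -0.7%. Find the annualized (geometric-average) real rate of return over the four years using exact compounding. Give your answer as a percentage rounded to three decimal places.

Nominal growth factor = 1.1440 × 1.0562 × 1.0820 × 1.0330 = 1.35051611
Price-level growth factor = 1.0279 × 1.0756 × 0.9960 × 0.9930 = 1.09347850
Real growth factor = 1.35051611 / 1.09347850 = 1.23506417
Annualized real rate = 1.23506417^(1/4) − 1 = 5.4198% → 5.420%.

5.420%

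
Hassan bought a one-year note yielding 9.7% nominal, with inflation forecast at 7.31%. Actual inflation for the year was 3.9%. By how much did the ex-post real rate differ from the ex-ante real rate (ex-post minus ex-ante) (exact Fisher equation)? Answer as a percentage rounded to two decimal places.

Ex-ante: (1 + 0.0970)/(1 + 0.0731) − 1 = 2.2272%
Ex-post: (1 + 0.0970)/(1 + 0.0390) − 1 = 5.5823%
Difference (ex-post − ex-ante) = 3.3551% → 3.36%.

3.36%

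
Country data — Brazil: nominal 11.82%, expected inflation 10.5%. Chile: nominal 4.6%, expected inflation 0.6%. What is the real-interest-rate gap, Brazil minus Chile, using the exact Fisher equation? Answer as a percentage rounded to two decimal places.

-2.78%

Brazil: (1 + 0.1182)/(1 + 0.1050) − 1 = 1.1946%
Chile: (1 + 0.0460)/(1 + 0.0060) − 1 = 3.9761%
Differential = 1.1946% − 3.9761% = -2.7816% → -2.78%.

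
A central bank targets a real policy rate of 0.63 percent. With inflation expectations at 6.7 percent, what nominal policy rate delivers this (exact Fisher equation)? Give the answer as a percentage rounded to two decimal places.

7.37%

(1 + i) = (1 + r)(1 + π) = 1.00630 × 1.06700 = 1.0737221
i = 1.0737221 − 1, so the required nominal rate is 7.37%.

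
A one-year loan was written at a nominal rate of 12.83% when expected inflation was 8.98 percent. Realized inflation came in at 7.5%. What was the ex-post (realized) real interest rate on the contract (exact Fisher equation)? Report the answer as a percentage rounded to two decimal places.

4.96%

Ex-post: (1 + 0.1283)/(1 + 0.0750) − 1 = 4.9581%
So the realized real rate is 4.96%.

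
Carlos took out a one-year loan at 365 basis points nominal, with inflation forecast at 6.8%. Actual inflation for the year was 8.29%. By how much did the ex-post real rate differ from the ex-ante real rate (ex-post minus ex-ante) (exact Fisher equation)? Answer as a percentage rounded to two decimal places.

Ex-ante: (1 + 0.0365)/(1 + 0.0680) − 1 = -2.9494%
Ex-post: (1 + 0.0365)/(1 + 0.0829) − 1 = -4.2848%
Difference (ex-post − ex-ante) = -1.3354% → -1.34%.

-1.34%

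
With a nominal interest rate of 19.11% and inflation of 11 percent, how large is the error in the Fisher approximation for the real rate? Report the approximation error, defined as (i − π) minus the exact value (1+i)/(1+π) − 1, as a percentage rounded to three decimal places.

0.804%

Approximate: r ≈ 19.110% − 11.000% = 8.1100%
Exact: (1 + 0.1911)/(1 + 0.1100) − 1 = 7.3063%
Error = 8.1100% − 7.3063% = 0.8037% → 0.804%.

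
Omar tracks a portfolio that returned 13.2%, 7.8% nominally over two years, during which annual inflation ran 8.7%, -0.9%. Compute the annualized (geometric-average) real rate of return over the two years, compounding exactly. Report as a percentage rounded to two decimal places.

Nominal growth factor = 1.1320 × 1.0780 = 1.22029600
Price-level growth factor = 1.0870 × 0.9910 = 1.07721700
Real growth factor = 1.22029600 / 1.07721700 = 1.13282282
Annualized real rate = 1.13282282^(1/2) − 1 = 6.4341% → 6.43%.

6.43%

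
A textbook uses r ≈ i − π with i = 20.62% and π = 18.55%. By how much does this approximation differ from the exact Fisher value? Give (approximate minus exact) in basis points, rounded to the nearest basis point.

32 basis points

Approximate: r ≈ 20.620% − 18.550% = 2.0700%
Exact: (1 + 0.2062)/(1 + 0.1855) − 1 = 1.7461%
Error = 2.0700% − 1.7461% = 0.3239% → 32 basis points.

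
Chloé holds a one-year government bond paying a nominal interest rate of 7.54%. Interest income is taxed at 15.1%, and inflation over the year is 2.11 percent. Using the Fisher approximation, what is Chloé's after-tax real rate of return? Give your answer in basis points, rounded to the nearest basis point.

429 basis points

After-tax nominal return = 7.54% × (1 − 0.151) = 6.40146%.
r ≈ 6.40146% − 2.11% → 429 basis points.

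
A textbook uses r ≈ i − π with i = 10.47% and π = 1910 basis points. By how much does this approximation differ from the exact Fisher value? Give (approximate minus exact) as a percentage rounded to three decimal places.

Approximate: r ≈ 10.470% − 19.100% = -8.6300%
Exact: (1 + 0.1047)/(1 + 0.1910) − 1 = -7.2460%
Error = -8.6300% − (-7.2460%) = -1.3840% → -1.384%.

-1.384%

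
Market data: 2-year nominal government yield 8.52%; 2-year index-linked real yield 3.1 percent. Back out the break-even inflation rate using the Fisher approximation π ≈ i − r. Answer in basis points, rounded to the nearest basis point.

π ≈ i − r = 8.52% − 3.1% → 542 basis points.

542 basis points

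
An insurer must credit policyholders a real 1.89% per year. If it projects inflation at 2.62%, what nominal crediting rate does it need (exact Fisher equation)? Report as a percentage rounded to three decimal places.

(1 + i) = (1 + r)(1 + π) = 1.01890 × 1.02620 = 1.04559518
i = 1.04559518 − 1, so the required nominal rate is 4.560%.

4.560%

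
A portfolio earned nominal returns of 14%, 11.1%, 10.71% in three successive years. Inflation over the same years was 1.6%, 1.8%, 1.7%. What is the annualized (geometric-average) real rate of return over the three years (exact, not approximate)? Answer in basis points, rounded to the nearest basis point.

Compound the nominal returns: 1.1400 × 1.1110 × 1.1071 = 1.40218643.
Compound inflation: 1.0160 × 1.0180 × 1.0170 = 1.05187090.
Deflate: 1.40218643 / 1.05187090 = 1.33304043.
Annualized real rate = 1.33304043^(1/3) − 1 = 10.0562% → 1006 basis points.

1006 basis points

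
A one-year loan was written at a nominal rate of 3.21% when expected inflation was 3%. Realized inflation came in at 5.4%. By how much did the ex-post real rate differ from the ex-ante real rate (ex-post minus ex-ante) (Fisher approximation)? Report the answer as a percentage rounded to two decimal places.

-2.40%

Ex-ante: 3.21% − 3% = 0.210%
Ex-post: 3.21% − 5.4% = -2.190%
Difference (ex-post − ex-ante) = -2.4000% → -2.40%.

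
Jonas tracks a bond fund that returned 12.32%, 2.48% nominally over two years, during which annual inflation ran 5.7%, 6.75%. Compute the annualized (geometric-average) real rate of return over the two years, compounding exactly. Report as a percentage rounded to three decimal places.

1.001%

Nominal growth factor = 1.1232 × 1.0248 = 1.15105536
Price-level growth factor = 1.0570 × 1.0675 = 1.12834750
Real growth factor = 1.15105536 / 1.12834750 = 1.02012488
Annualized real rate = 1.02012488^(1/2) − 1 = 1.0012% → 1.001%.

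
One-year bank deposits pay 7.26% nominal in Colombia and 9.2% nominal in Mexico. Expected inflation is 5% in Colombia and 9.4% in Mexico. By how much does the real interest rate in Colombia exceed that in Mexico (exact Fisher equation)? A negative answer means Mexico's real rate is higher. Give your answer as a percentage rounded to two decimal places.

Colombia: (1 + 0.0726)/(1 + 0.0500) − 1 = 2.1524%
Mexico: (1 + 0.0920)/(1 + 0.0940) − 1 = -0.1828%
Differential = 2.1524% − (-0.1828%) = 2.3352% → 2.34%.

2.34%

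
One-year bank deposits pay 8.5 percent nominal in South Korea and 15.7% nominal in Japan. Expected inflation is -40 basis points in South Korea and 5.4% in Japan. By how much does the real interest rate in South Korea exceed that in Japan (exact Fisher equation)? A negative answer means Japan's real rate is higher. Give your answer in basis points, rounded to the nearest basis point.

-84 basis points

South Korea: (1 + 0.0850)/(1 − 0.0040) − 1 = 8.9357%
Japan: (1 + 0.1570)/(1 + 0.0540) − 1 = 9.7723%
Differential = 8.9357% − 9.7723% = -0.8366% → -84 basis points.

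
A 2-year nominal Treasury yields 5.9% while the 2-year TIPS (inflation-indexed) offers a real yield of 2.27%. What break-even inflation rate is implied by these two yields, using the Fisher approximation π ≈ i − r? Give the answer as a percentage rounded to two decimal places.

π ≈ i − r = 5.9% − 2.27% → 3.63%.

3.63%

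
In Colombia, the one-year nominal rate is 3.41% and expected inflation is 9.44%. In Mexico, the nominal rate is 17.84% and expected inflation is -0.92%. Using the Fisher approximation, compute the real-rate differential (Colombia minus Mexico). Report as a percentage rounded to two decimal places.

Colombia: 3.41% − 9.44% = -6.030%
Mexico: 17.84% − (-0.92%) = 18.760%
Differential = -24.790% → -24.79%.

-24.79%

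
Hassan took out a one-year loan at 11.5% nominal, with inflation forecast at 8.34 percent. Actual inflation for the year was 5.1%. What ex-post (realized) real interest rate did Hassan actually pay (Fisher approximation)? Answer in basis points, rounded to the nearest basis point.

Ex-post: 11.5% − 5.1% = 6.400%
So the realized real rate is 640 basis points.

640 basis points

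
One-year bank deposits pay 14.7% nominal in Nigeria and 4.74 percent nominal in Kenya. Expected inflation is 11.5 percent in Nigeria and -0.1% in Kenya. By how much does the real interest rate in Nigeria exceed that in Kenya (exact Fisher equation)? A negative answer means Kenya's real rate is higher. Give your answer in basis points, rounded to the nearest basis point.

-197 basis points

Nigeria: (1 + 0.1470)/(1 + 0.1150) − 1 = 2.8700%
Kenya: (1 + 0.0474)/(1 − 0.0010) − 1 = 4.8448%
Differential = 2.8700% − 4.8448% = -1.9749% → -197 basis points.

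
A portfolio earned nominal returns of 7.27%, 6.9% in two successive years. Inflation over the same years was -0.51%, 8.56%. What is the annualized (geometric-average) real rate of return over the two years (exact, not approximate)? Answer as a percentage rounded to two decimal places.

3.04%

Nominal growth factor = 1.0727 × 1.0690 = 1.14671630
Price-level growth factor = 0.9949 × 1.0856 = 1.08006344
Real growth factor = 1.14671630 / 1.08006344 = 1.06171199
Annualized real rate = 1.06171199^(1/2) − 1 = 3.0394% → 3.04%.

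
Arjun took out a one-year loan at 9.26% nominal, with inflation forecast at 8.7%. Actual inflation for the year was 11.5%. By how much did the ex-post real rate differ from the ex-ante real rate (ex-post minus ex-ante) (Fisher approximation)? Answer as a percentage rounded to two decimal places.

-2.80%

Ex-ante: 9.26% − 8.7% = 0.560%
Ex-post: 9.26% − 11.5% = -2.240%
Difference (ex-post − ex-ante) = -2.8000% → -2.80%.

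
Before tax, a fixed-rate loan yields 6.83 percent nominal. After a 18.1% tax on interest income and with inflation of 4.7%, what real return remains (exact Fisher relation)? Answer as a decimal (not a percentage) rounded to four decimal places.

After-tax nominal return = 6.83% × (1 − 0.181) = 5.59377%.
1 + r = 1.0559377 / 1.04700 = 1.008536
After-tax real rate = 1.008536 − 1 → 0.0085.

0.0085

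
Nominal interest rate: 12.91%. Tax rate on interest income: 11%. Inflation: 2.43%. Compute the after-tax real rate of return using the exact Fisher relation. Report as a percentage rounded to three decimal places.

After-tax nominal return = 12.91% × (1 − 0.11) = 11.4899%.
1 + r = 1.114899 / 1.02430 = 1.088450
After-tax real rate = 1.088450 − 1 → 8.845%.

8.845%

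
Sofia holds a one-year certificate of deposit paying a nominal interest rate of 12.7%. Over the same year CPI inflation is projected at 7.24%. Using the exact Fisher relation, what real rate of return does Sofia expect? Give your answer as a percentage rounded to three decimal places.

5.091%

By the Fisher relation, 1 + r = (1 + i)/(1 + π).
1 + r = 1.12700 / 1.07240 = 1.050914
r = 1.050914 − 1 = 5.0914%, i.e. 5.091%.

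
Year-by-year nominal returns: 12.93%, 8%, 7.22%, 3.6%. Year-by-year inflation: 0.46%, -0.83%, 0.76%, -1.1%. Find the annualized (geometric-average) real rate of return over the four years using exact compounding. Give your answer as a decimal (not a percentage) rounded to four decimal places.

0.0808

Compound the nominal returns: 1.1293 × 1.0800 × 1.0722 × 1.0360 = 1.35477958.
Compound inflation: 1.0046 × 0.9917 × 1.0076 × 0.9890 = 0.99279124.
Deflate: 1.35477958 / 0.99279124 = 1.36461677.
Annualized real rate = 1.36461677^(1/4) − 1 = 8.0818% → 0.0808.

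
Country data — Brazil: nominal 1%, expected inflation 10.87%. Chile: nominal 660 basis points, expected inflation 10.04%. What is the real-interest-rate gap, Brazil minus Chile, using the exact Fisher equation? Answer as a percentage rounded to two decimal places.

-5.78%

Brazil: (1 + 0.0100)/(1 + 0.1087) − 1 = -8.9023%
Chile: (1 + 0.0660)/(1 + 0.1004) − 1 = -3.1261%
Differential = -8.9023% − (-3.1261%) = -5.7762% → -5.78%.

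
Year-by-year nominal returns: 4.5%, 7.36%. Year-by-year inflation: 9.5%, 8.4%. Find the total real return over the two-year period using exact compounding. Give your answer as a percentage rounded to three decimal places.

Compound the nominal returns: 1.0450 × 1.0736 = 1.121912.
Compound inflation: 1.0950 × 1.0840 = 1.186980.
Deflate: 1.121912 / 1.186980 = 0.945182.
Total real return = 0.945182 − 1 → -5.482%.

-5.482%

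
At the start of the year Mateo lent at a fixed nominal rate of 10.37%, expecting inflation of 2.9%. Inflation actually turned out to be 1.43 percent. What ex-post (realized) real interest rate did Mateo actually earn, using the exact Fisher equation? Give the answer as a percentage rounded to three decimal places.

Ex-post: (1 + 0.1037)/(1 + 0.0143) − 1 = 8.8140%
So the realized real rate is 8.814%.

8.814%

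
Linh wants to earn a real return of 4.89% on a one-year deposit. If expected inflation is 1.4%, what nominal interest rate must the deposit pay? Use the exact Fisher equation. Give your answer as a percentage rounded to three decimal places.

(1 + i) = (1 + r)(1 + π) = 1.04890 × 1.01400 = 1.0635846
i = 1.0635846 − 1, so the required nominal rate is 6.358%.

6.358%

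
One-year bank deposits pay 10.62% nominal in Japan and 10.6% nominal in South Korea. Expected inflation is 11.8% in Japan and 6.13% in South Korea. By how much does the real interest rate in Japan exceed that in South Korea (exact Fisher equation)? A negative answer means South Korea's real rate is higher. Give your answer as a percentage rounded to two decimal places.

Japan: (1 + 0.1062)/(1 + 0.1180) − 1 = -1.0555%
South Korea: (1 + 0.1060)/(1 + 0.0613) − 1 = 4.2118%
Differential = -1.0555% − 4.2118% = -5.2673% → -5.27%.

-5.27%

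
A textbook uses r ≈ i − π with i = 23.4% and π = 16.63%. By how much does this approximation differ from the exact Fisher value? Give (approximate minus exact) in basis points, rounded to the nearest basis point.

Approximate: r ≈ 23.400% − 16.630% = 6.7700%
Exact: (1 + 0.2340)/(1 + 0.1663) − 1 = 5.8047%
Error = 6.7700% − 5.8047% = 0.9653% → 97 basis points.

97 basis points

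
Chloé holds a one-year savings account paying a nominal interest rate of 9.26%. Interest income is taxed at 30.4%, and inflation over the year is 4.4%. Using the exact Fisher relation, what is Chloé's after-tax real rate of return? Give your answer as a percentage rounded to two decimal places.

After-tax nominal return = 9.26% × (1 − 0.304) = 6.44496%.
1 + r = 1.0644496 / 1.04400 = 1.019588
After-tax real rate = 1.019588 − 1 → 1.96%.

1.96%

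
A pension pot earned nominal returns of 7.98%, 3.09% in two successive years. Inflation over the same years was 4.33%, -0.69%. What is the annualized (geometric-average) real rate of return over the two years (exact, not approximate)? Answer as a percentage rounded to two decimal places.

3.65%

Compound the nominal returns: 1.0798 × 1.0309 = 1.11316582.
Compound inflation: 1.0433 × 0.9931 = 1.03610123.
Deflate: 1.11316582 / 1.03610123 = 1.07437940.
Annualized real rate = 1.07437940^(1/2) − 1 = 3.6523% → 3.65%.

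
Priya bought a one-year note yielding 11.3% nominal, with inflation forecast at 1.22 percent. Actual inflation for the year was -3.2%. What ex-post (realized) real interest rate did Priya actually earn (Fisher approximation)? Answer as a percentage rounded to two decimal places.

14.50%

Ex-post: 11.3% − (-3.2%) = 14.500%
So the realized real rate is 14.50%.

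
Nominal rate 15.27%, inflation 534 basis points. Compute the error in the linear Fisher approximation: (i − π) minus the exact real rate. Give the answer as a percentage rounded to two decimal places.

Approximate: r ≈ 15.270% − 5.340% = 9.9300%
Exact: (1 + 0.1527)/(1 + 0.0534) − 1 = 9.4266%
Error = 9.9300% − 9.4266% = 0.5034% → 0.50%.

0.50%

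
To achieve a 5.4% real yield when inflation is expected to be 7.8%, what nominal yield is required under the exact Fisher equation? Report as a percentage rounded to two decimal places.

(1 + i) = (1 + r)(1 + π) = 1.05400 × 1.07800 = 1.136212
i = 1.136212 − 1, so the required nominal rate is 13.62%.

13.62%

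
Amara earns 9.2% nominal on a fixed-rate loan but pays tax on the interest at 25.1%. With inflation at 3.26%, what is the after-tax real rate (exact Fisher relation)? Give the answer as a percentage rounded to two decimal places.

After-tax nominal return = 9.2% × (1 − 0.251) = 6.8908%.
1 + r = 1.068908 / 1.03260 = 1.035162
After-tax real rate = 1.035162 − 1 → 3.52%.

3.52%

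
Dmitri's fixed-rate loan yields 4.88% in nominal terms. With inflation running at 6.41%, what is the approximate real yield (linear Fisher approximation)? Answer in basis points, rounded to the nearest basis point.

r ≈ i − π = 4.88% − 6.41% = -153 basis points.

-153 basis points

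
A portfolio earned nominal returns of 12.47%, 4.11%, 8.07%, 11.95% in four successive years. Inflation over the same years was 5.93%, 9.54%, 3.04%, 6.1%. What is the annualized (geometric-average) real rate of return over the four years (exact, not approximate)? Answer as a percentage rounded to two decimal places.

2.80%

Compound the nominal returns: 1.1247 × 1.0411 × 1.0807 × 1.1195 = 1.41663638.
Compound inflation: 1.0593 × 1.0954 × 1.0304 × 1.0610 = 1.26856564.
Deflate: 1.41663638 / 1.26856564 = 1.11672297.
Annualized real rate = 1.11672297^(1/4) − 1 = 2.7984% → 2.80%.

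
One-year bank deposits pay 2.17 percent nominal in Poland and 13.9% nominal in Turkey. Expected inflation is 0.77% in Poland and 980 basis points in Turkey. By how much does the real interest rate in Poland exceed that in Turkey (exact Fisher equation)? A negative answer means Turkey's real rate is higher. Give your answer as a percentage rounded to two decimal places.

-2.34%

Poland: (1 + 0.0217)/(1 + 0.0077) − 1 = 1.3893%
Turkey: (1 + 0.1390)/(1 + 0.0980) − 1 = 3.7341%
Differential = 1.3893% − 3.7341% = -2.3448% → -2.34%.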